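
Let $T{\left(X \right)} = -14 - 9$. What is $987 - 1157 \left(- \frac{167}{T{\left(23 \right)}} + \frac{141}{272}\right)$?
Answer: $- \frac{50133047}{6256} \approx -8013.6$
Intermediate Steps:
$T{\left(X \right)} = -23$ ($T{\left(X \right)} = -14 - 9 = -23$)
$987 - 1157 \left(- \frac{167}{T{\left(23 \right)}} + \frac{141}{272}\right) = 987 - 1157 \left(- \frac{167}{-23} + \frac{141}{272}\right) = 987 - 1157 \left(\left(-167\right) \left(- \frac{1}{23}\right) + 141 \cdot \frac{1}{272}\right) = 987 - 1157 \left(\frac{167}{23} + \frac{141}{272}\right) = 987 - \frac{56307719}{6256} = - \frac{50133047}{6256}$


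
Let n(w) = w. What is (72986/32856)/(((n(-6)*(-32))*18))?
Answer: 36493/56775168 ≈ 0.00064276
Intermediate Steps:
(72986/32856)/(((n(-6)*(-32))*18)) = (72986/32856)/((-6*(-32)*18)) = (72986*(1/32856))/((192*18)) = (36493/16428)/3456 = (36493/16428)*(1/3456) = 36493/56775168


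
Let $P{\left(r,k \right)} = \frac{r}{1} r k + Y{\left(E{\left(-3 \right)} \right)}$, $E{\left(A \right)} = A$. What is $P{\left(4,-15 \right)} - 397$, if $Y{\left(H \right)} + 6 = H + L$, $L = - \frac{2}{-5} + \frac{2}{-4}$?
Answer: $- \frac{6461}{10} \approx -646.1$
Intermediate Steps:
$L = - \frac{1}{10}$ ($L = \left(-2\right) \left(- \frac{1}{5}\right) + 2 \left(- \frac{1}{4}\right) = \frac{2}{5} - \frac{1}{2} = - \frac{1}{10} \approx -0.1$)
$Y{\left(H \right)} = - \frac{61}{10} + H$ ($Y{\left(H \right)} = -6 + \left(H - \frac{1}{10}\right) = -6 + \left(- \frac{1}{10} + H\right) = - \frac{61}{10} + H$)
$P{\left(r,k \right)} = - \frac{91}{10} + k r^{2}$ ($P{\left(r,k \right)} = \frac{r}{1} r k - \frac{91}{10} = r 1 r k - \frac{91}{10} = r r k - \frac{91}{10} = r^{2} k - \frac{91}{10} = k r^{2} - \frac{91}{10} = - \frac{91}{10} + k r^{2}$)
$P{\left(4,-15 \right)} - 397 = \left(- \frac{91}{10} - 15 \cdot 4^{2}\right) - 397 = \left(- \frac{91}{10} - 240\right) - 397 = - \frac{2491}{10} - 397 = - \frac{6461}{10}$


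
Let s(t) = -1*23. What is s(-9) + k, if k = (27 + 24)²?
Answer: 2578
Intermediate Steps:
s(t) = -23
k = 2601 (k = 51² = 2601)
s(-9) + k = -23 + 2601 = 2578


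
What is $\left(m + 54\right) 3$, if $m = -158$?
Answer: $-312$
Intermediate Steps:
$\left(m + 54\right) 3 = \left(-158 + 54\right) 3 = \left(-104\right) 3 = -312$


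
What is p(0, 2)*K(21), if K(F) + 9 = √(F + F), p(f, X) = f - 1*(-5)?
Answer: -45 + 5*√42 ≈ -12.596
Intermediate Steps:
p(f, X) = 5 + f (p(f, X) = f + 5 = 5 + f)
K(F) = -9 + √2*√F (K(F) = -9 + √(F + F) = -9 + √(2*F) = -9 + √2*√F)
p(0, 2)*K(21) = (5 + 0)*(-9 + √2*√21) = 5*(-9 + √42) = -45 + 5*√42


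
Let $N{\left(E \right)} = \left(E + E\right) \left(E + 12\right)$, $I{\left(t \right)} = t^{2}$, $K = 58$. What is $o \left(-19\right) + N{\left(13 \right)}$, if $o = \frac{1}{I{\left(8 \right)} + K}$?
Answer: $\frac{79281}{122} \approx 649.84$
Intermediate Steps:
$N{\left(E \right)} = 2 E \left(12 + E\right)$
$o = \frac{1}{122}$ ($o = \frac{1}{8^{2} + 58} = \frac{1}{64 + 58} = \frac{1}{122} \approx 0.0081967$)
$o \left(-19\right) + N{\left(13 \right)} = \frac{1}{122} \left(-19\right) + 2 \cdot 13 \left(12 + 13\right) = - \frac{19}{122} + 2 \cdot 13 \cdot 25 = - \frac{19}{122} + 650 = \frac{79281}{122}$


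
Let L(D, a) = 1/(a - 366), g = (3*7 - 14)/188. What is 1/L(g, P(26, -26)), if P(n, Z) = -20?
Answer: -386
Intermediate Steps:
g = 7/188 (g = (21 - 14)*(1/188) = 7*(1/188) = 7/188 ≈ 0.037234)
L(D, a) = 1/(-366 + a)
1/L(g, P(26, -26)) = 1/(1/(-366 - 20)) = 1/(1/(-386)) = 1/(-1/386) = -386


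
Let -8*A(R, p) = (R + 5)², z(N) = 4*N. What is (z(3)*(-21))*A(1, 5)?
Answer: 1134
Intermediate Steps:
A(R, p) = -(5 + R)²/8 (A(R, p) = -(R + 5)²/8 = -(5 + R)²/8)
(z(3)*(-21))*A(1, 5) = ((4*3)*(-21))*(-(5 + 1)²/8) = (12*(-21))*(-⅛*6²) = -(-63)*36/2 = -252*(-9/2) = 1134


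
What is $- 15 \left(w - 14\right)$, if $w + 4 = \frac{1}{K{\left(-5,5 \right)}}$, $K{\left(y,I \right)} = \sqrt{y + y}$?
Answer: $270 + \frac{3 i \sqrt{10}}{2} \approx 270.0 + 4.7434 i$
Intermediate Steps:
$K{\left(y,I \right)} = \sqrt{2} \sqrt{y}$ ($K{\left(y,I \right)} = \sqrt{2 y} = \sqrt{2} \sqrt{y}$)
$w = -4 - \frac{i \sqrt{10}}{10}$ ($w = -4 + \frac{1}{\sqrt{2} \sqrt{-5}} = -4 + \frac{1}{\sqrt{2} i \sqrt{5}} = -4 + \frac{1}{i \sqrt{10}} = -4 - \frac{i \sqrt{10}}{10} \approx -4.0 - 0.31623 i$)
$- 15 \left(w - 14\right) = - 15 \left(\left(-4 - \frac{i \sqrt{10}}{10}\right) - 14\right) = - 15 \left(-18 - \frac{i \sqrt{10}}{10}\right) = 270 + \frac{3 i \sqrt{10}}{2}$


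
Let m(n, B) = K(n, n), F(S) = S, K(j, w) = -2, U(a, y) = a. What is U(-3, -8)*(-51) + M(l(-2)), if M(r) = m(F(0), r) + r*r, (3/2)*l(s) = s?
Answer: 1375/9 ≈ 152.78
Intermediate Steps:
l(s) = 2*s/3
m(n, B) = -2
M(r) = -2 + r² (M(r) = -2 + r*r = -2 + r²)
U(-3, -8)*(-51) + M(l(-2)) = -3*(-51) + (-2 + ((⅔)*(-2))²) = 153 + (-2 + (-4/3)²) = 153 + (-2 + 16/9) = 153 - 2/9 = 1375/9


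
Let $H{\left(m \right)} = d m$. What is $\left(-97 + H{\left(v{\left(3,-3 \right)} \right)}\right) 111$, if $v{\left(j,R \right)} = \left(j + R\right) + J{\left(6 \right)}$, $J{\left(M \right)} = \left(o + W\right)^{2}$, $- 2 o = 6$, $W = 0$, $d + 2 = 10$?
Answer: $-2775$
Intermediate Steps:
$d = 8$ ($d = -2 + 10 = 8$)
$o = -3$ ($o = \left(- \frac{1}{2}\right) 6 = -3$)
$J{\left(M \right)} = 9$ ($J{\left(M \right)} = \left(-3 + 0\right)^{2} = \left(-3\right)^{2} = 9$)
$v{\left(j,R \right)} = 9 + R + j$ ($v{\left(j,R \right)} = \left(j + R\right) + 9 = \left(R + j\right) + 9 = 9 + R + j$)
$H{\left(m \right)} = 8 m$
$\left(-97 + H{\left(v{\left(3,-3 \right)} \right)}\right) 111 = \left(-97 + 8 \left(9 - 3 + 3\right)\right) 111 = \left(-97 + 8 \cdot 9\right) 111 = \left(-97 + 72\right) 111 = \left(-25\right) 111 = -2775$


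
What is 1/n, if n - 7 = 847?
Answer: 1/854 ≈ 0.0011710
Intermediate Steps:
n = 854 (n = 7 + 847 = 854)
1/n = 1/854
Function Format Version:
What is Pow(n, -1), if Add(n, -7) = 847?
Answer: Rational(1, 854) ≈ 0.0011710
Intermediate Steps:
n = 854 (n = Add(7, 847) = 854)
Pow(n, -1) = Pow(854, -1) = Rational(1, 854)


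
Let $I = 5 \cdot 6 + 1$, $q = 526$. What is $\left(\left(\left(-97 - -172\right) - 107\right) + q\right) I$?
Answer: $15314$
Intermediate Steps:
$I = 31$ ($I = 30 + 1 = 31$)
$\left(\left(\left(-97 - -172\right) - 107\right) + q\right) I = \left(\left(\left(-97 - -172\right) - 107\right) + 526\right) 31 = \left(\left(\left(-97 + 172\right) - 107\right) + 526\right) 31 = \left(\left(75 - 107\right) + 526\right) 31 = \left(-32 + 526\right) 31 = 494 \cdot 31 = 15314$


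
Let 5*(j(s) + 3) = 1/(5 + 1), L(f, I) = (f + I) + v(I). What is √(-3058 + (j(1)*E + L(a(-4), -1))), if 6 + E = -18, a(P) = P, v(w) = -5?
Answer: 2*I*√18730/5 ≈ 54.743*I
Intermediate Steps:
L(f, I) = -5 + I + f (L(f, I) = (f + I) - 5 = (I + f) - 5 = -5 + I + f)
E = -24 (E = -6 - 18 = -24)
j(s) = -89/30 (j(s) = -3 + 1/(5*(5 + 1)) = -3 + (⅕)/6 = -3 + (⅕)*(⅙) = -3 + 1/30 = -89/30)
√(-3058 + (j(1)*E + L(a(-4), -1))) = √(-3058 + (-89/30*(-24) + (-5 - 1 - 4))) = √(-3058 + (356/5 - 10)) = √(-3058 + 306/5) = √(-14984/5) = 2*I*√18730/5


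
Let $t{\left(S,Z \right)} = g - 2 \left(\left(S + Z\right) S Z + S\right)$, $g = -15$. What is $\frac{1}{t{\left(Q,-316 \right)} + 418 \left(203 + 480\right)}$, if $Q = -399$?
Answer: $\frac{1}{180586397} \approx 5.5375 \cdot 10^{-9}$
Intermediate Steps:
$t{\left(S,Z \right)} = -15 - 2 S - 2 S Z \left(S + Z\right)$ ($t{\left(S,Z \right)} = -15 - 2 \left(\left(S + Z\right) S Z + S\right) = -15 - 2 \left(S \left(S + Z\right) Z + S\right) = -15 - 2 \left(S Z \left(S + Z\right) + S\right) = -15 - 2 \left(S + S Z \left(S + Z\right)\right) = -15 - \left(2 S + 2 S Z \left(S + Z\right)\right) = -15 - 2 S - 2 S Z \left(S + Z\right)$)
$\frac{1}{t{\left(Q,-316 \right)} + 418 \left(203 + 480\right)} = \frac{1}{\left(-15 - -798 - - 798 \left(-316\right)^{2} - - 632 \left(-399\right)^{2}\right) + 418 \left(203 + 480\right)} = \frac{1}{\left(-15 + 798 - \left(-798\right) 99856 - \left(-632\right) 159201\right) + 418 \cdot 683} = \frac{1}{\left(-15 + 798 + 79685088 + 100615032\right) + 285494} = \frac{1}{180300903 + 285494} = \frac{1}{180586397}$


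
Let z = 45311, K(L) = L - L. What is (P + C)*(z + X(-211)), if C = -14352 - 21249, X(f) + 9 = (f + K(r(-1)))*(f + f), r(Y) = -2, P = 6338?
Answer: -3931308472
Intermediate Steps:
K(L) = 0
X(f) = -9 + 2*f² (X(f) = -9 + (f + 0)*(f + f) = -9 + f*(2*f) = -9 + 2*f²)
C = -35601
(P + C)*(z + X(-211)) = (6338 - 35601)*(45311 + (-9 + 2*(-211)²)) = -29263*(45311 + (-9 + 2*44521)) = -29263*(45311 + (-9 + 89042)) = -29263*(45311 + 89033) = -29263*134344 = -3931308472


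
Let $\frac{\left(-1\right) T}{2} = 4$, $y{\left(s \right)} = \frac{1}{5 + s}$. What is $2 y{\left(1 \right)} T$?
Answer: $- \frac{8}{3} \approx -2.6667$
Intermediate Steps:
$T = -8$ ($T = \left(-2\right) 4 = -8$)
$2 y{\left(1 \right)} T = \frac{2}{5 + 1} \left(-8\right) = \frac{2}{6} \left(-8\right) = 2 \cdot \frac{1}{6} \left(-8\right) = \frac{1}{3} \left(-8\right) = - \frac{8}{3}$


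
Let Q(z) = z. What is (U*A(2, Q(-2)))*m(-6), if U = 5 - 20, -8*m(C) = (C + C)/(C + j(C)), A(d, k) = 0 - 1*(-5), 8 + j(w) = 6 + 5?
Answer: 75/2 ≈ 37.500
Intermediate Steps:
j(w) = 3 (j(w) = -8 + (6 + 5) = -8 + 11 = 3)
A(d, k) = 5 (A(d, k) = 0 + 5 = 5)
m(C) = -C/(4*(3 + C)) (m(C) = -(C + C)/(8*(C + 3)) = -2*C/(8*(3 + C)) = -C/(4*(3 + C)))
U = -15
(U*A(2, Q(-2)))*m(-6) = (-15*5)*(-1*(-6)/(12 + 4*(-6))) = -(-75)*(-6)/(12 - 24) = -(-75)*(-6)/(-12) = -(-75)*(-6)*(-1)/12 = -75*(-½) = 75/2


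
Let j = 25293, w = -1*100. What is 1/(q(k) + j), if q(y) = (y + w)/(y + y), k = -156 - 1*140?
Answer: 148/3743463 ≈ 3.9536e-5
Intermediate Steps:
k = -296 (k = -156 - 140 = -296)
w = -100
q(y) = (-100 + y)/(2*y) (q(y) = (y - 100)/(y + y) = (-100 + y)/((2*y)) = (-100 + y)*(1/(2*y)) = (-100 + y)/(2*y))
1/(q(k) + j) = 1/((½)*(-100 - 296)/(-296) + 25293) = 1/((½)*(-1/296)*(-396) + 25293) = 1/(99/148 + 25293) = 1/(3743463/148) = 148/3743463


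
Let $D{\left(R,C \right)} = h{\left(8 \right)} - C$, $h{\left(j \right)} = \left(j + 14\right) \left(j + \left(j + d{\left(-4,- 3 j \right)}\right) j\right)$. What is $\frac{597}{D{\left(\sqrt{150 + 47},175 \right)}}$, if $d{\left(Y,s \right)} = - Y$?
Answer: $\frac{597}{2113} \approx 0.28254$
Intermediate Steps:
$h{\left(j \right)} = \left(14 + j\right) \left(j + j \left(4 + j\right)\right)$ ($h{\left(j \right)} = \left(j + 14\right) \left(j + \left(j - -4\right) j\right) = \left(14 + j\right) \left(j + \left(j + 4\right) j\right) = \left(14 + j\right) \left(j + \left(4 + j\right) j\right) = \left(14 + j\right) \left(j + j \left(4 + j\right)\right)$)
$D{\left(R,C \right)} = 2288 - C$ ($D{\left(R,C \right)} = 8 \left(70 + 8^{2} + 19 \cdot 8\right) - C = 8 \left(70 + 64 + 152\right) - C = 8 \cdot 286 - C = 2288 - C$)
$\frac{597}{D{\left(\sqrt{150 + 47},175 \right)}} = \frac{597}{2288 - 175} = \frac{597}{2113}$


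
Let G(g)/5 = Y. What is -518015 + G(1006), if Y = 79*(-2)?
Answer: -518805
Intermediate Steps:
Y = -158
G(g) = -790 (G(g) = 5*(-158) = -790)
-518015 + G(1006) = -518015 - 790 = -518805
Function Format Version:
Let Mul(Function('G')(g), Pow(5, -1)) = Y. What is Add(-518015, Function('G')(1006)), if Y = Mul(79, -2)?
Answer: -518805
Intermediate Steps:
Y = -158
Function('G')(g) = -790 (Function('G')(g) = Mul(5, -158) = -790)
Add(-518015, Function('G')(1006)) = Add(-518015, -790) = -518805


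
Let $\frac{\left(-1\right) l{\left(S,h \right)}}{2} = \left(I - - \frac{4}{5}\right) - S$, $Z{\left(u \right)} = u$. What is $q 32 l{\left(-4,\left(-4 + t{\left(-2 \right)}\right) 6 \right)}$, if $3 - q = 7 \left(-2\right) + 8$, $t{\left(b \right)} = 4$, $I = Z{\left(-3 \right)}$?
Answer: $- \frac{5184}{5} \approx -1036.8$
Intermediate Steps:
$I = -3$
$q = 9$ ($q = 3 - \left(7 \left(-2\right) + 8\right) = 3 - \left(-14 + 8\right) = 3 - -6 = 3 + 6 = 9$)
$l{\left(S,h \right)} = \frac{22}{5} + 2 S$ ($l{\left(S,h \right)} = - 2 \left(\left(-3 - - \frac{4}{5}\right) - S\right) = - 2 \left(\left(-3 + \frac{4}{5}\right) - S\right) = - 2 \left(- \frac{11}{5} - S\right) = \frac{22}{5} + 2 S$)
$q 32 l{\left(-4,\left(-4 + t{\left(-2 \right)}\right) 6 \right)} = 9 \cdot 32 \left(\frac{22}{5} + 2 \left(-4\right)\right) = 288 \left(\frac{22}{5} - 8\right) = 288 \left(- \frac{18}{5}\right) = - \frac{5184}{5}$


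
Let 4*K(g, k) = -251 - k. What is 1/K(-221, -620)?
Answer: 4/369 ≈ 0.010840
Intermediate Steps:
K(g, k) = -251/4 - k/4 (K(g, k) = (-251 - k)/4 = -251/4 - k/4)
1/K(-221, -620) = 1/(-251/4 - ¼*(-620)) = 1/(-251/4 + 155) = 1/(369/4) = 4/369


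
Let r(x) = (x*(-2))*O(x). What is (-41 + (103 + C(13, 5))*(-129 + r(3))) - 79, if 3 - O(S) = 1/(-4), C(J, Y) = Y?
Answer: -16158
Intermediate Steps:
O(S) = 13/4 (O(S) = 3 - 1/(-4) = 3 - (-1)/4 = 3 - 1*(-¼) = 3 + ¼ = 13/4)
r(x) = -13*x/2 (r(x) = (x*(-2))*(13/4) = -2*x*(13/4) = -13*x/2)
(-41 + (103 + C(13, 5))*(-129 + r(3))) - 79 = (-41 + (103 + 5)*(-129 - 13/2*3)) - 79 = (-41 + 108*(-129 - 39/2)) - 79 = (-41 + 108*(-297/2)) - 79 = (-41 - 16038) - 79 = -16079 - 79 = -16158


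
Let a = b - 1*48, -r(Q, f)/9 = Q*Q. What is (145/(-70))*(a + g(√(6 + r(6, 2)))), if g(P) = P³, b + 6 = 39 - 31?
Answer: 667/7 + 4611*I*√318/7 ≈ 95.286 + 11747.0*I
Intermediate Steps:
r(Q, f) = -9*Q² (r(Q, f) = -9*Q*Q = -9*Q²)
b = 2 (b = -6 + (39 - 31) = -6 + 8 = 2)
a = -46 (a = 2 - 1*48 = 2 - 48 = -46)
(145/(-70))*(a + g(√(6 + r(6, 2)))) = (145/(-70))*(-46 + (√(6 - 9*6²))³) = (145*(-1/70))*(-46 + (√(6 - 9*36))³) = -29*(-46 + (√(6 - 324))³)/14 = -29*(-46 + (√(-318))³)/14 = -29*(-46 + (I*√318)³)/14 = -29*(-46 - 318*I*√318)/14 = 667/7 + 4611*I*√318/7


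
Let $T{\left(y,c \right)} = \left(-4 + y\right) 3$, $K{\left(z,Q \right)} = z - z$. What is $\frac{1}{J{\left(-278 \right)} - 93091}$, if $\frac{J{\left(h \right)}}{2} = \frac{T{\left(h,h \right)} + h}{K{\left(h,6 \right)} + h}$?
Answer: $- \frac{139}{12938525} \approx -1.0743 \cdot 10^{-5}$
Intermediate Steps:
$K{\left(z,Q \right)} = 0$
$T{\left(y,c \right)} = -12 + 3 y$
$J{\left(h \right)} = \frac{2 \left(-12 + 4 h\right)}{h}$ ($J{\left(h \right)} = 2 \frac{\left(-12 + 3 h\right) + h}{0 + h} = 2 \frac{-12 + 4 h}{h} = \frac{2 \left(-12 + 4 h\right)}{h}$)
$\frac{1}{J{\left(-278 \right)} - 93091} = \frac{1}{\left(8 - \frac{24}{-278}\right) - 93091} = \frac{1}{\left(8 - - \frac{12}{139}\right) - 93091} = \frac{1}{\left(8 + \frac{12}{139}\right) - 93091} = \frac{1}{\frac{1124}{139} - 93091} = \frac{1}{- \frac{12938525}{139}} = - \frac{139}{12938525}$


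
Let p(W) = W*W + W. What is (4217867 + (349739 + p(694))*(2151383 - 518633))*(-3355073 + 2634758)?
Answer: -978594659820689355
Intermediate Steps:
p(W) = W + W**2 (p(W) = W**2 + W = W + W**2)
(4217867 + (349739 + p(694))*(2151383 - 518633))*(-3355073 + 2634758) = (4217867 + (349739 + 694*(1 + 694))*(2151383 - 518633))*(-3355073 + 2634758) = (4217867 + (349739 + 694*695)*1632750)*(-720315) = (4217867 + (349739 + 482330)*1632750)*(-720315) = (4217867 + 832069*1632750)*(-720315) = (4217867 + 1358560659750)*(-720315) = 1358564877617*(-720315) = -978594659820689355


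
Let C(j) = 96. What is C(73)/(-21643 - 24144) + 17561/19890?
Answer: 47185651/53570790 ≈ 0.88081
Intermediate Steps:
C(73)/(-21643 - 24144) + 17561/19890 = 96/(-21643 - 24144) + 17561/19890 = 96/(-45787) + 17561*(1/19890) = 96*(-1/45787) + 1033/1170 = -96/45787 + 1033/1170 = 47185651/53570790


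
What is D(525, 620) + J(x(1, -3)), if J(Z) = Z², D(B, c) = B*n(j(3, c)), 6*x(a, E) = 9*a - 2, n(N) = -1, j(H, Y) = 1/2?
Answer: -18851/36 ≈ -523.64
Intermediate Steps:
j(H, Y) = ½
x(a, E) = -⅓ + 3*a/2 (x(a, E) = (9*a - 2)/6 = (-2 + 9*a)/6 = -⅓ + 3*a/2)
D(B, c) = -B (D(B, c) = B*(-1) = -B)
D(525, 620) + J(x(1, -3)) = -1*525 + (-⅓ + (3/2)*1)² = -525 + (-⅓ + 3/2)² = -525 + (7/6)² = -525 + 49/36 = -18851/36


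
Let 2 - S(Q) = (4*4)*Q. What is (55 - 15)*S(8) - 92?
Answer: -5132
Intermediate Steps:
S(Q) = 2 - 16*Q (S(Q) = 2 - 4*4*Q = 2 - 16*Q)
(55 - 15)*S(8) - 92 = (55 - 15)*(2 - 16*8) - 92 = 40*(2 - 128) - 92 = 40*(-126) - 92 = -5040 - 92 = -5132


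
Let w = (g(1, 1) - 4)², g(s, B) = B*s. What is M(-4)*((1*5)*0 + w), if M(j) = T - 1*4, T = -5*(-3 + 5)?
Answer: -126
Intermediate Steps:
T = -10 (T = -5*2 = -10)
M(j) = -14 (M(j) = -10 - 1*4 = -10 - 4 = -14)
w = 9 (w = (1*1 - 4)² = (1 - 4)² = (-3)² = 9)
M(-4)*((1*5)*0 + w) = -14*((1*5)*0 + 9) = -14*(5*0 + 9) = -14*(0 + 9) = -14*9 = -126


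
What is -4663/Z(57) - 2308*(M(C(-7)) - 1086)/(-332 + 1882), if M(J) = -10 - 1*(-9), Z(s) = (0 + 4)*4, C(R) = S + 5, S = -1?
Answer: 16456543/12400 ≈ 1327.1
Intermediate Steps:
C(R) = 4 (C(R) = -1 + 5 = 4)
Z(s) = 16 (Z(s) = 4*4 = 16)
M(J) = -1 (M(J) = -10 + 9 = -1)
-4663/Z(57) - 2308*(M(C(-7)) - 1086)/(-332 + 1882) = -4663/16 - 2308*(-1 - 1086)/(-332 + 1882) = -4663*1/16 - 2308/(1550/(-1087)) = -4663/16 - 2308/(1550*(-1/1087)) = -4663/16 - 2308/(-1550/1087) = -4663/16 - 2308*(-1087/1550) = -4663/16 + 1254398/775 = 16456543/12400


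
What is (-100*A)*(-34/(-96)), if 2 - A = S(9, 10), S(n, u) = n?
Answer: 2975/12 ≈ 247.92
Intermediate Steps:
A = -7 (A = 2 - 1*9 = 2 - 9 = -7)
(-100*A)*(-34/(-96)) = (-100*(-7))*(-34/(-96)) = 700*(-34*(-1/96)) = 700*(17/48) = 2975/12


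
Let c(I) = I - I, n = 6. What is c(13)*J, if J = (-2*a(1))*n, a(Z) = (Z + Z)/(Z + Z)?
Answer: 0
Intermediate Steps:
c(I) = 0
a(Z) = 1 (a(Z) = (2*Z)/((2*Z)) = (2*Z)*(1/(2*Z)) = 1)
J = -12 (J = -2*1*6 = -2*6 = -12)
c(13)*J = 0*(-12) = 0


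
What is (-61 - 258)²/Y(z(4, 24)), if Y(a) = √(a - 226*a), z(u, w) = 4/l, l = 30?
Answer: -101761*I*√30/30 ≈ -18579.0*I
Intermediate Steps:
z(u, w) = 2/15 (z(u, w) = 4/30 = 4*(1/30) = 2/15)
Y(a) = 15*√(-a) (Y(a) = √(-225*a) = 15*√(-a))
(-61 - 258)²/Y(z(4, 24)) = (-61 - 258)²/((15*√(-1*2/15))) = (-319)²/((15*√(-2/15))) = 101761/((15*(I*√30/15))) = 101761/((I*√30)) = 101761*(-I*√30/30) = -101761*I*√30/30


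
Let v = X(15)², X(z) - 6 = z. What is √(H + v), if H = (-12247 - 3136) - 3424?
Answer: I*√18366 ≈ 135.52*I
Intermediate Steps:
X(z) = 6 + z
v = 441 (v = (6 + 15)² = 21² = 441)
H = -18807 (H = -15383 - 3424 = -18807)
√(H + v) = √(-18807 + 441) = √(-18366) = I*√18366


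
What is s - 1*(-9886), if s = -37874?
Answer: -27988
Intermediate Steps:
s - 1*(-9886) = -37874 - 1*(-9886) = -37874 + 9886 = -27988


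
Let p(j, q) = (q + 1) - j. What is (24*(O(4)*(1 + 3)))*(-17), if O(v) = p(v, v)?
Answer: -1632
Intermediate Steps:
p(j, q) = 1 + q - j (p(j, q) = (1 + q) - j = 1 + q - j)
O(v) = 1 (O(v) = 1 + v - v = 1)
(24*(O(4)*(1 + 3)))*(-17) = (24*(1*(1 + 3)))*(-17) = (24*(1*4))*(-17) = (24*4)*(-17) = 96*(-17) = -1632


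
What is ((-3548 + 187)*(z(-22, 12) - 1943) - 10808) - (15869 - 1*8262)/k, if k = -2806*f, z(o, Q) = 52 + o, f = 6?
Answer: 108066671867/16836 ≈ 6.4188e+6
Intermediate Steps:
k = -16836 (k = -2806*6 = -16836)
((-3548 + 187)*(z(-22, 12) - 1943) - 10808) - (15869 - 1*8262)/k = ((-3548 + 187)*((52 - 22) - 1943) - 10808) - (15869 - 1*8262)/(-16836) = (-3361*(30 - 1943) - 10808) - (15869 - 8262)*(-1)/16836 = (-3361*(-1913) - 10808) - 7607*(-1)/16836 = (6429593 - 10808) - 1*(-7607/16836) = 6418785 + 7607/16836 = 108066671867/16836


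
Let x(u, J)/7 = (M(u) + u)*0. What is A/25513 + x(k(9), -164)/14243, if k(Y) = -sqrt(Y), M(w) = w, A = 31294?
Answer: 31294/25513 ≈ 1.2266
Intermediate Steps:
x(u, J) = 0 (x(u, J) = 7*((u + u)*0) = 7*((2*u)*0) = 7*0 = 0)
A/25513 + x(k(9), -164)/14243 = 31294/25513 + 0/14243 = 31294*(1/25513) + 0*(1/14243) = 31294/25513 + 0 = 31294/25513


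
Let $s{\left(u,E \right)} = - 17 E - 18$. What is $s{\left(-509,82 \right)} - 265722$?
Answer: $-267134$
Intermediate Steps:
$s{\left(u,E \right)} = -18 - 17 E$
$s{\left(-509,82 \right)} - 265722 = \left(-18 - 1394\right) - 265722 = -1412 - 265722 = -267134$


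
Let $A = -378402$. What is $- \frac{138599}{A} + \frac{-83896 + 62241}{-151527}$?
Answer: $\frac{9731928661}{19112706618} \approx 0.50919$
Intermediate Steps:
$- \frac{138599}{A} + \frac{-83896 + 62241}{-151527} = - \frac{138599}{-378402} + \frac{-83896 + 62241}{-151527} = \left(-138599\right) \left(- \frac{1}{378402}\right) - - \frac{21655}{151527} = \frac{138599}{378402} + \frac{21655}{151527} = \frac{9731928661}{19112706618}$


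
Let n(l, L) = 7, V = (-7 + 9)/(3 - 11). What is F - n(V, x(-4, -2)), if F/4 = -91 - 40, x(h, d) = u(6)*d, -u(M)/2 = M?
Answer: -531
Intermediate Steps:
V = -¼ (V = 2/(-8) = 2*(-⅛) = -¼ ≈ -0.25000)
u(M) = -2*M
x(h, d) = -12*d (x(h, d) = (-2*6)*d = -12*d)
F = -524 (F = 4*(-91 - 40) = 4*(-131) = -524)
F - n(V, x(-4, -2)) = -524 - 1*7 = -524 - 7 = -531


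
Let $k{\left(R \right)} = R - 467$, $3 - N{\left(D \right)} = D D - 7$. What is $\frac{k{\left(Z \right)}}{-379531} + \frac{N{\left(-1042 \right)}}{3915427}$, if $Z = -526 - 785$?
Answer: $- \frac{405115672168}{1486025924737} \approx -0.27262$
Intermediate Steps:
$N{\left(D \right)} = 10 - D^{2}$ ($N{\left(D \right)} = 3 - \left(D D - 7\right) = 3 - \left(D^{2} - 7\right) = 3 - \left(-7 + D^{2}\right) = 10 - D^{2}$)
$Z = -1311$ ($Z = -526 - 785 = -1311$)
$k{\left(R \right)} = -467 + R$ ($k{\left(R \right)} = R - 467 = -467 + R$)
$\frac{k{\left(Z \right)}}{-379531} + \frac{N{\left(-1042 \right)}}{3915427} = \frac{-467 - 1311}{-379531} + \frac{10 - \left(-1042\right)^{2}}{3915427} = \left(-1778\right) \left(- \frac{1}{379531}\right) + \left(10 - 1085764\right) \frac{1}{3915427} = \frac{1778}{379531} + \left(10 - 1085764\right) \frac{1}{3915427} = \frac{1778}{379531} - \frac{1085754}{3915427} = - \frac{405115672168}{1486025924737}$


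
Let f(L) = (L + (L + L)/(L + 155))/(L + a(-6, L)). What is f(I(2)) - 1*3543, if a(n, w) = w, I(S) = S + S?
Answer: -1126513/318 ≈ -3542.5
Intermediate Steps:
I(S) = 2*S
f(L) = (L + 2*L/(155 + L))/(2*L) (f(L) = (L + (L + L)/(L + 155))/(L + L) = (L + (2*L)/(155 + L))/((2*L)) = (L + 2*L/(155 + L))*(1/(2*L)) = (L + 2*L/(155 + L))/(2*L))
f(I(2)) - 1*3543 = (157 + 2*2)/(2*(155 + 2*2)) - 1*3543 = (157 + 4)/(2*(155 + 4)) - 3543 = (1/2)*161/159 - 3543 = (1/2)*(1/159)*161 - 3543 = 161/318 - 3543 = -1126513/318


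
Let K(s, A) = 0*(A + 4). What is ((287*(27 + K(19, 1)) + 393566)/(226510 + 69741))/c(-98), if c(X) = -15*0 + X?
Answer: -401315/29032598 ≈ -0.013823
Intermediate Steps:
K(s, A) = 0 (K(s, A) = 0*(4 + A) = 0)
c(X) = X (c(X) = 0 + X = X)
((287*(27 + K(19, 1)) + 393566)/(226510 + 69741))/c(-98) = ((287*(27 + 0) + 393566)/(226510 + 69741))/(-98) = ((287*27 + 393566)/296251)*(-1/98) = ((7749 + 393566)*(1/296251))*(-1/98) = (401315*(1/296251))*(-1/98) = (401315/296251)*(-1/98) = -401315/29032598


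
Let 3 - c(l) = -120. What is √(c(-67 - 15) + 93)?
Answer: 6*√6 ≈ 14.697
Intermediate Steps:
c(l) = 123 (c(l) = 3 - 1*(-120) = 3 + 120 = 123)
√(c(-67 - 15) + 93) = √(123 + 93) = √216 = 6*√6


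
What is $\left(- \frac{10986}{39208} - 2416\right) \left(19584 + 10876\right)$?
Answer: $- \frac{360713084555}{4901} \approx -7.36 \cdot 10^{7}$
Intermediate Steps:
$\left(- \frac{10986}{39208} - 2416\right) \left(19584 + 10876\right) = \left(\left(-10986\right) \frac{1}{39208} + \left(-5248 + 2832\right)\right) 30460 = \left(- \frac{5493}{19604} - 2416\right) 30460 = \left(- \frac{47368757}{19604}\right) 30460 = - \frac{360713084555}{4901}$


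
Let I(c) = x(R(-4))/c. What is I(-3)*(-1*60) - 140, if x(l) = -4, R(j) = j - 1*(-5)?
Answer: -220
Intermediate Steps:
R(j) = 5 + j (R(j) = j + 5 = 5 + j)
I(c) = -4/c
I(-3)*(-1*60) - 140 = (-4/(-3))*(-1*60) - 140 = -4*(-⅓)*(-60) - 140 = (4/3)*(-60) - 140 = -80 - 140 = -220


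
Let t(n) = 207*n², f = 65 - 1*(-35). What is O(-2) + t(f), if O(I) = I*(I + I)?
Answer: 2070008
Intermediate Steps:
O(I) = 2*I² (O(I) = I*(2*I) = 2*I²)
f = 100 (f = 65 + 35 = 100)
O(-2) + t(f) = 2*(-2)² + 207*100² = 2*4 + 207*10000 = 8 + 2070000 = 2070008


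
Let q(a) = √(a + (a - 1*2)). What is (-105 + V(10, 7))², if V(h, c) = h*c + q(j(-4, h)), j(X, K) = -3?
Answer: 1217 - 140*I*√2 ≈ 1217.0 - 197.99*I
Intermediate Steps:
q(a) = √(-2 + 2*a) (q(a) = √(a + (a - 2)) = √(a + (-2 + a)) = √(-2 + 2*a))
V(h, c) = c*h + 2*I*√2 (V(h, c) = h*c + √(-2 + 2*(-3)) = c*h + √(-2 - 6) = c*h + √(-8) = c*h + 2*I*√2)
(-105 + V(10, 7))² = (-105 + (7*10 + 2*I*√2))² = (-105 + (70 + 2*I*√2))² = (-35 + 2*I*√2)²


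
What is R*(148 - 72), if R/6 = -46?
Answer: -20976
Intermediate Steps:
R = -276 (R = 6*(-46) = -276)
R*(148 - 72) = -276*(148 - 72) = -276*76 = -20976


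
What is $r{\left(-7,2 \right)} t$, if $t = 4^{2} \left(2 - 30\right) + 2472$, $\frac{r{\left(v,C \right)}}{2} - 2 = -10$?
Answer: $-32384$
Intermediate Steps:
$r{\left(v,C \right)} = -16$ ($r{\left(v,C \right)} = 4 + 2 \left(-10\right) = 4 - 20 = -16$)
$t = 2024$ ($t = 16 \left(-28\right) + 2472 = -448 + 2472 = 2024$)
$r{\left(-7,2 \right)} t = \left(-16\right) 2024 = -32384$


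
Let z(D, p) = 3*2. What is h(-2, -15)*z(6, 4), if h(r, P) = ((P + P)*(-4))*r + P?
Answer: -1530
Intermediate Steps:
z(D, p) = 6
h(r, P) = P - 8*P*r (h(r, P) = ((2*P)*(-4))*r + P = (-8*P)*r + P = -8*P*r + P = P - 8*P*r)
h(-2, -15)*z(6, 4) = -15*(1 - 8*(-2))*6 = -15*(1 + 16)*6 = -15*17*6 = -255*6 = -1530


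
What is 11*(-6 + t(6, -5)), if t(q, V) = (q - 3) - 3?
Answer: -66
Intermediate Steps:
t(q, V) = -6 + q (t(q, V) = (-3 + q) - 3 = -6 + q)
11*(-6 + t(6, -5)) = 11*(-6 + (-6 + 6)) = 11*(-6 + 0) = 11*(-6) = -66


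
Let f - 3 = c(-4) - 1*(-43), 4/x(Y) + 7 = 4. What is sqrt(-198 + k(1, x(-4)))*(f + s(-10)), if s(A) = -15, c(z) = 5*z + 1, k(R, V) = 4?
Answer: 12*I*sqrt(194) ≈ 167.14*I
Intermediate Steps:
x(Y) = -4/3 (x(Y) = 4/(-7 + 4) = 4/(-3) = 4*(-1/3) = -4/3)
c(z) = 1 + 5*z
f = 27 (f = 3 + ((1 + 5*(-4)) - 1*(-43)) = 3 + ((1 - 20) + 43) = 3 + (-19 + 43) = 3 + 24 = 27)
sqrt(-198 + k(1, x(-4)))*(f + s(-10)) = sqrt(-198 + 4)*(27 - 15) = sqrt(-194)*12 = (I*sqrt(194))*12 = 12*I*sqrt(194)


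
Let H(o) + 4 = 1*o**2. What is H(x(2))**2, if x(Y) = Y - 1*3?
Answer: 9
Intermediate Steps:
x(Y) = -3 + Y (x(Y) = Y - 3 = -3 + Y)
H(o) = -4 + o**2 (H(o) = -4 + 1*o**2 = -4 + o**2)
H(x(2))**2 = (-4 + (-3 + 2)**2)**2 = (-4 + (-1)**2)**2 = (-4 + 1)**2 = (-3)**2 = 9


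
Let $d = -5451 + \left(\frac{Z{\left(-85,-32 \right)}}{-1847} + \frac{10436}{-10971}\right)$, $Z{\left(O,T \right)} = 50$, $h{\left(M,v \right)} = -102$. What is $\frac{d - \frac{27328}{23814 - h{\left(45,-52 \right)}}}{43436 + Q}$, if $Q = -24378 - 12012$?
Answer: $- \frac{220224453726025}{284552920964286} \approx -0.77393$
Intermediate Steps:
$Q = -36390$
$d = - \frac{110475818929}{20263437}$ ($d = -5451 + \left(\frac{50}{-1847} + \frac{10436}{-10971}\right) = -5451 + \left(50 \left(- \frac{1}{1847}\right) + 10436 \left(- \frac{1}{10971}\right)\right) = -5451 - \frac{19823842}{20263437} = - \frac{110475818929}{20263437} \approx -5452.0$)
$\frac{d - \frac{27328}{23814 - h{\left(45,-52 \right)}}}{43436 + Q} = \frac{- \frac{110475818929}{20263437} - \frac{27328}{23814 - -102}}{43436 - 36390} = \frac{- \frac{110475818929}{20263437} - \frac{27328}{23814 + 102}}{7046} = \left(- \frac{110475818929}{20263437} - \frac{27328}{23916}\right) \frac{1}{7046} = \left(- \frac{110475818929}{20263437} - \frac{6832}{5979}\right) \frac{1}{7046} = \left(- \frac{220224453726025}{40385029941}\right) \frac{1}{7046} = - \frac{220224453726025}{284552920964286}$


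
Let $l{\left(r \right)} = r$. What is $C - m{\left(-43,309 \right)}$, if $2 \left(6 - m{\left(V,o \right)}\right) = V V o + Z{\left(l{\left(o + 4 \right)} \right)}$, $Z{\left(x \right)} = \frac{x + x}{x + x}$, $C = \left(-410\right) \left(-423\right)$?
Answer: $459095$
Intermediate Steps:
$C = 173430$
$Z{\left(x \right)} = 1$ ($Z{\left(x \right)} = \frac{2 x}{2 x} = 2 x \frac{1}{2 x} = 1$)
$m{\left(V,o \right)} = \frac{11}{2} - \frac{o V^{2}}{2}$ ($m{\left(V,o \right)} = 6 - \frac{V V o + 1}{2} = 6 - \frac{V^{2} o + 1}{2} = 6 - \frac{o V^{2} + 1}{2} = 6 - \frac{1 + o V^{2}}{2} = 6 - \left(\frac{1}{2} + \frac{o V^{2}}{2}\right) = \frac{11}{2} - \frac{o V^{2}}{2}$)
$C - m{\left(-43,309 \right)} = 173430 - \left(\frac{11}{2} - \frac{309 \left(-43\right)^{2}}{2}\right) = 173430 - \left(\frac{11}{2} - \frac{309}{2} \cdot 1849\right) = 173430 - \left(\frac{11}{2} - \frac{571341}{2}\right) = 173430 - -285665 = 173430 + 285665 = 459095$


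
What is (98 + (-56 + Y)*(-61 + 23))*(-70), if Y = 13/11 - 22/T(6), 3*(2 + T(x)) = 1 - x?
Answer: -1503880/11 ≈ -1.3672e+5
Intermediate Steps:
T(x) = -5/3 - x/3 (T(x) = -2 + (1 - x)/3 = -2 + (1/3 - x/3) = -5/3 - x/3)
Y = 79/11 (Y = 13/11 - 22/(-5/3 - 1/3*6) = 13*(1/11) - 22/(-5/3 - 2) = 13/11 - 22/(-11/3) = 13/11 - 22*(-3/11) = 13/11 + 6 = 79/11 ≈ 7.1818)
(98 + (-56 + Y)*(-61 + 23))*(-70) = (98 + (-56 + 79/11)*(-61 + 23))*(-70) = (98 - 537/11*(-38))*(-70) = (98 + 20406/11)*(-70) = (21484/11)*(-70) = -1503880/11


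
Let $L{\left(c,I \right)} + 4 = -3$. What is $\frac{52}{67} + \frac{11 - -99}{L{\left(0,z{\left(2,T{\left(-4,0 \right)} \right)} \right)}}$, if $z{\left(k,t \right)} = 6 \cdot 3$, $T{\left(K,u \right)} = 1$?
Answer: $- \frac{7006}{469} \approx -14.938$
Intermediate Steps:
$z{\left(k,t \right)} = 18$
$L{\left(c,I \right)} = -7$ ($L{\left(c,I \right)} = -4 - 3 = -7$)
$\frac{52}{67} + \frac{11 - -99}{L{\left(0,z{\left(2,T{\left(-4,0 \right)} \right)} \right)}} = \frac{52}{67} + \frac{11 - -99}{-7} = 52 \cdot \frac{1}{67} + \left(11 + 99\right) \left(- \frac{1}{7}\right) = \frac{52}{67} + 110 \left(- \frac{1}{7}\right) = \frac{52}{67} - \frac{110}{7} = - \frac{7006}{469}$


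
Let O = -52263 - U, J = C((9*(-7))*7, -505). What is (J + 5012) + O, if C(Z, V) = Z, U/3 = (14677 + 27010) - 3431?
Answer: -162460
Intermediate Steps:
U = 114768 (U = 3*((14677 + 27010) - 3431) = 3*(41687 - 3431) = 3*38256 = 114768)
J = -441 (J = (9*(-7))*7 = -63*7 = -441)
O = -167031 (O = -52263 - 1*114768 = -52263 - 114768 = -167031)
(J + 5012) + O = (-441 + 5012) - 167031 = 4571 - 167031 = -162460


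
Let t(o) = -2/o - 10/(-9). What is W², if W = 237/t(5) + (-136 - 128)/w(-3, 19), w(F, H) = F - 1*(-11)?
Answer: 92332881/1024 ≈ 90169.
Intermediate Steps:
w(F, H) = 11 + F (w(F, H) = F + 11 = 11 + F)
t(o) = 10/9 - 2/o (t(o) = -2/o - 10*(-⅑) = -2/o + 10/9 = 10/9 - 2/o)
W = 9609/32 (W = 237/(10/9 - 2/5) + (-136 - 128)/(11 - 3) = 237/(10/9 - 2*⅕) - 264/8 = 237/(10/9 - ⅖) - 264*⅛ = 237/(32/45) - 33 = 237*(45/32) - 33 = 10665/32 - 33 = 9609/32 ≈ 300.28)
W² = (9609/32)² = 92332881/1024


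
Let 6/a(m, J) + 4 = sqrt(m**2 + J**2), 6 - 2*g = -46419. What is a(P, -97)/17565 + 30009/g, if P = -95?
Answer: 215739494814/166878361025 + sqrt(18434)/53918695 ≈ 1.2928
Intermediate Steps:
g = 46425/2 (g = 3 - 1/2*(-46419) = 3 + 46419/2 = 46425/2 ≈ 23213.)
a(m, J) = 6/(-4 + sqrt(J**2 + m**2)) (a(m, J) = 6/(-4 + sqrt(m**2 + J**2)) = 6/(-4 + sqrt(J**2 + m**2)))
a(P, -97)/17565 + 30009/g = (6/(-4 + sqrt((-97)**2 + (-95)**2)))/17565 + 30009/(46425/2) = (6/(-4 + sqrt(9409 + 9025)))*(1/17565) + 30009*(2/46425) = (6/(-4 + sqrt(18434)))*(1/17565) + 20006/15475 = 2/(5855*(-4 + sqrt(18434))) + 20006/15475 = 20006/15475 + 2/(5855*(-4 + sqrt(18434)))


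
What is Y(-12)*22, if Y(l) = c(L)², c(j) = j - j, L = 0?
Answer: 0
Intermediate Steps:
c(j) = 0
Y(l) = 0 (Y(l) = 0² = 0)
Y(-12)*22 = 0*22 = 0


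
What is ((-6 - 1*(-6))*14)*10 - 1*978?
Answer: -978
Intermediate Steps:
((-6 - 1*(-6))*14)*10 - 1*978 = ((-6 + 6)*14)*10 - 978 = (0*14)*10 - 978 = 0*10 - 978 = 0 - 978 = -978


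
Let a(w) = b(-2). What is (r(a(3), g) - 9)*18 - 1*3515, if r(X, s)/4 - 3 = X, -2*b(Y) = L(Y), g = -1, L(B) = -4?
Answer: -3317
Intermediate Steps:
b(Y) = 2 (b(Y) = -½*(-4) = 2)
a(w) = 2
r(X, s) = 12 + 4*X
(r(a(3), g) - 9)*18 - 1*3515 = ((12 + 4*2) - 9)*18 - 1*3515 = ((12 + 8) - 9)*18 - 3515 = (20 - 9)*18 - 3515 = 11*18 - 3515 = 198 - 3515 = -3317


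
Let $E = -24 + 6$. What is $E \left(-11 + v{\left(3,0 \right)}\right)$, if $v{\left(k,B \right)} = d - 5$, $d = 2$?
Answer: $252$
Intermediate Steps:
$E = -18$
$v{\left(k,B \right)} = -3$ ($v{\left(k,B \right)} = 2 - 5 = -3$)
$E \left(-11 + v{\left(3,0 \right)}\right) = - 18 \left(-11 - 3\right) = \left(-18\right) \left(-14\right) = 252$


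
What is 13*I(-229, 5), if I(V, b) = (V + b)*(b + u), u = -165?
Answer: 465920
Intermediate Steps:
I(V, b) = (-165 + b)*(V + b) (I(V, b) = (V + b)*(b - 165) = (V + b)*(-165 + b) = (-165 + b)*(V + b))
13*I(-229, 5) = 13*(5² - 165*(-229) - 165*5 - 229*5) = 13*(25 + 37785 - 825 - 1145) = 13*35840 = 465920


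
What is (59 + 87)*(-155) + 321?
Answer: -22309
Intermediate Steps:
(59 + 87)*(-155) + 321 = 146*(-155) + 321 = -22630 + 321 = -22309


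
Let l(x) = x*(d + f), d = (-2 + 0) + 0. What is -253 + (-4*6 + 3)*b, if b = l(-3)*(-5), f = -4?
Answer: 1637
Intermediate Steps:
d = -2 (d = -2 + 0 = -2)
l(x) = -6*x (l(x) = x*(-2 - 4) = x*(-6) = -6*x)
b = -90 (b = -6*(-3)*(-5) = 18*(-5) = -90)
-253 + (-4*6 + 3)*b = -253 + (-4*6 + 3)*(-90) = -253 + (-24 + 3)*(-90) = -253 - 21*(-90) = -253 + 1890 = 1637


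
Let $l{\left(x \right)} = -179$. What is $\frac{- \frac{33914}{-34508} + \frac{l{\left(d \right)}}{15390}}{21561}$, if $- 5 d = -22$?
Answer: $\frac{64469941}{1431321918165} \approx 4.5042 \cdot 10^{-5}$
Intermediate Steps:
$d = \frac{22}{5}$ ($d = \left(- \frac{1}{5}\right) \left(-22\right) = \frac{22}{5} \approx 4.4$)
$\frac{- \frac{33914}{-34508} + \frac{l{\left(d \right)}}{15390}}{21561} = \frac{- \frac{33914}{-34508} - \frac{179}{15390}}{21561} = \left(\left(-33914\right) \left(- \frac{1}{34508}\right) - \frac{179}{15390}\right) \frac{1}{21561} = \left(\frac{16957}{17254} - \frac{179}{15390}\right) \frac{1}{21561} = \frac{64469941}{66384765} \cdot \frac{1}{21561} = \frac{64469941}{1431321918165}$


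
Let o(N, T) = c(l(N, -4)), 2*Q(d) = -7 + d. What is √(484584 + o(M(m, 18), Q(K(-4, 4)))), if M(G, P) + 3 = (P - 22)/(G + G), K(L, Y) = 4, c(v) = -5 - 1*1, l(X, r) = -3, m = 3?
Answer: 3*√53842 ≈ 696.12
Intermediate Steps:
c(v) = -6 (c(v) = -5 - 1 = -6)
M(G, P) = -3 + (-22 + P)/(2*G) (M(G, P) = -3 + (P - 22)/(G + G) = -3 + (-22 + P)/((2*G)) = -3 + (-22 + P)*(1/(2*G)) = -3 + (-22 + P)/(2*G))
Q(d) = -7/2 + d/2 (Q(d) = (-7 + d)/2 = -7/2 + d/2)
o(N, T) = -6
√(484584 + o(M(m, 18), Q(K(-4, 4)))) = √(484584 - 6) = √484578 = 3*√53842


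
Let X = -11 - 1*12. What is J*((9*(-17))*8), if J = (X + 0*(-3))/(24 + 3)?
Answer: 3128/3 ≈ 1042.7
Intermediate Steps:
X = -23 (X = -11 - 12 = -23)
J = -23/27 (J = (-23 + 0*(-3))/(24 + 3) = (-23 + 0)/27 = -23*1/27 = -23/27 ≈ -0.85185)
J*((9*(-17))*8) = -23*9*(-17)*8/27 = -(-391)*8/3 = -23/27*(-1224) = 3128/3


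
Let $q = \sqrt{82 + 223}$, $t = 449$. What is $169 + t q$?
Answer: $169 + 449 \sqrt{305} \approx 8010.4$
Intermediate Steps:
$q = \sqrt{305} \approx 17.464$
$169 + t q = 169 + 449 \sqrt{305}$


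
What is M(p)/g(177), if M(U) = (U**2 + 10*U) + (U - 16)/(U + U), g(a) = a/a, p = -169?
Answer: 9082583/338 ≈ 26872.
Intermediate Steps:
g(a) = 1
M(U) = U**2 + 10*U + (-16 + U)/(2*U) (M(U) = (U**2 + 10*U) + (-16 + U)/((2*U)) = (U**2 + 10*U) + (-16 + U)*(1/(2*U)) = (U**2 + 10*U) + (-16 + U)/(2*U) = U**2 + 10*U + (-16 + U)/(2*U))
M(p)/g(177) = (1/2 + (-169)**2 - 8/(-169) + 10*(-169))/1 = (1/2 + 28561 - 8*(-1/169) - 1690)*1 = (1/2 + 28561 + 8/169 - 1690)*1 = (9082583/338)*1 = 9082583/338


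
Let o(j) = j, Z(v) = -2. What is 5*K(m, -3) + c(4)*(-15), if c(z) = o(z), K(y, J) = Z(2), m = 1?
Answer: -70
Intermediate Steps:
K(y, J) = -2
c(z) = z
5*K(m, -3) + c(4)*(-15) = 5*(-2) + 4*(-15) = -10 - 60 = -70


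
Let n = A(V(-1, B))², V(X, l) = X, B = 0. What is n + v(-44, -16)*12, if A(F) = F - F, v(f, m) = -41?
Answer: -492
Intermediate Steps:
A(F) = 0
n = 0 (n = 0² = 0)
n + v(-44, -16)*12 = 0 - 41*12 = 0 - 492 = -492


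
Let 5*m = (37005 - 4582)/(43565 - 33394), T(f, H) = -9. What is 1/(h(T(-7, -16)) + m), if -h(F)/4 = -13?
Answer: 50855/2676883 ≈ 0.018998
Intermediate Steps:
m = 32423/50855 (m = ((37005 - 4582)/(43565 - 33394))/5 = (32423/10171)/5 = (32423*(1/10171))/5 = (⅕)*(32423/10171) = 32423/50855 ≈ 0.63756)
h(F) = 52 (h(F) = -4*(-13) = 52)
1/(h(T(-7, -16)) + m) = 1/(52 + 32423/50855) = 1/(2676883/50855) = 50855/2676883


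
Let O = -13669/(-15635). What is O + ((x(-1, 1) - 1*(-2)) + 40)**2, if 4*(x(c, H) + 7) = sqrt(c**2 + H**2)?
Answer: 153347987/125080 + 35*sqrt(2)/2 ≈ 1250.7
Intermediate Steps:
x(c, H) = -7 + sqrt(H**2 + c**2)/4 (x(c, H) = -7 + sqrt(c**2 + H**2)/4 = -7 + sqrt(H**2 + c**2)/4)
O = 13669/15635 (O = -13669*(-1/15635) = 13669/15635 ≈ 0.87426)
O + ((x(-1, 1) - 1*(-2)) + 40)**2 = 13669/15635 + (((-7 + sqrt(1**2 + (-1)**2)/4) - 1*(-2)) + 40)**2 = 13669/15635 + (((-7 + sqrt(1 + 1)/4) + 2) + 40)**2 = 13669/15635 + (((-7 + sqrt(2)/4) + 2) + 40)**2 = 13669/15635 + ((-5 + sqrt(2)/4) + 40)**2 = 13669/15635 + (35 + sqrt(2)/4)**2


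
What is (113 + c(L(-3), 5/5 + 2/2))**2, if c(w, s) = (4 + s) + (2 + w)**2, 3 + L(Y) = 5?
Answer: 18225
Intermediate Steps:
L(Y) = 2 (L(Y) = -3 + 5 = 2)
c(w, s) = 4 + s + (2 + w)**2
(113 + c(L(-3), 5/5 + 2/2))**2 = (113 + (4 + (5/5 + 2/2) + (2 + 2)**2))**2 = (113 + (4 + (5*(1/5) + 2*(1/2)) + 4**2))**2 = (113 + (4 + (1 + 1) + 16))**2 = (113 + (4 + 2 + 16))**2 = (113 + 22)**2 = 135**2 = 18225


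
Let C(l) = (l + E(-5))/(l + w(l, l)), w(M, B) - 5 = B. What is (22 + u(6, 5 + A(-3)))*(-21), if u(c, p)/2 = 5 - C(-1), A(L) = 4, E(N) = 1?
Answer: -672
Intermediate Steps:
w(M, B) = 5 + B
C(l) = (1 + l)/(5 + 2*l) (C(l) = (l + 1)/(l + (5 + l)) = (1 + l)/(5 + 2*l))
u(c, p) = 10 (u(c, p) = 2*(5 - (1 - 1)/(5 + 2*(-1))) = 2*(5 - 0/(5 - 2)) = 2*(5 - 0/3) = 2*(5 - 1*0) = 2*(5 + 0) = 2*5 = 10)
(22 + u(6, 5 + A(-3)))*(-21) = (22 + 10)*(-21) = 32*(-21) = -672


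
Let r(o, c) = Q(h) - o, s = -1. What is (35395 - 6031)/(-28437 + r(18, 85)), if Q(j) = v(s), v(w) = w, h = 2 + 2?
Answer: -7341/7114 ≈ -1.0319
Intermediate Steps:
h = 4
Q(j) = -1
r(o, c) = -1 - o
(35395 - 6031)/(-28437 + r(18, 85)) = (35395 - 6031)/(-28437 + (-1 - 1*18)) = 29364/(-28437 + (-1 - 18)) = 29364/(-28437 - 19) = 29364/(-28456) = 29364*(-1/28456) = -7341/7114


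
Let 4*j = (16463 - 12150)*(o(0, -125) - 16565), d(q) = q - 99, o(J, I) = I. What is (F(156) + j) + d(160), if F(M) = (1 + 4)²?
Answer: -35991813/2 ≈ -1.7996e+7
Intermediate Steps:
d(q) = -99 + q
j = -35991985/2 (j = ((16463 - 12150)*(-125 - 16565))/4 = (4313*(-16690))/4 = (¼)*(-71983970) = -35991985/2 ≈ -1.7996e+7)
F(M) = 25 (F(M) = 5² = 25)
(F(156) + j) + d(160) = (25 - 35991985/2) + (-99 + 160) = -35991935/2 + 61 = -35991813/2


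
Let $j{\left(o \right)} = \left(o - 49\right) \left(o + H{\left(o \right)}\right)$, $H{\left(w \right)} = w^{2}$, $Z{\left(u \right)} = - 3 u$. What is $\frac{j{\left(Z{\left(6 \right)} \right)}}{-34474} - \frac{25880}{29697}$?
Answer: $- \frac{141669613}{511887189} \approx -0.27676$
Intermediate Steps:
$j{\left(o \right)} = \left(-49 + o\right) \left(o + o^{2}\right)$ ($j{\left(o \right)} = \left(o - 49\right) \left(o + o^{2}\right) = \left(-49 + o\right) \left(o + o^{2}\right)$)
$\frac{j{\left(Z{\left(6 \right)} \right)}}{-34474} - \frac{25880}{29697} = \frac{\left(-3\right) 6 \left(-49 + \left(\left(-3\right) 6\right)^{2} - 48 \left(\left(-3\right) 6\right)\right)}{-34474} - \frac{25880}{29697} = - 18 \left(-49 + \left(-18\right)^{2} - -864\right) \left(- \frac{1}{34474}\right) - \frac{25880}{29697} = - 18 \left(-49 + 324 + 864\right) \left(- \frac{1}{34474}\right) - \frac{25880}{29697} = \left(-18\right) 1139 \left(- \frac{1}{34474}\right) - \frac{25880}{29697} = \left(-20502\right) \left(- \frac{1}{34474}\right) - \frac{25880}{29697} = \frac{10251}{17237} - \frac{25880}{29697} = - \frac{141669613}{511887189}$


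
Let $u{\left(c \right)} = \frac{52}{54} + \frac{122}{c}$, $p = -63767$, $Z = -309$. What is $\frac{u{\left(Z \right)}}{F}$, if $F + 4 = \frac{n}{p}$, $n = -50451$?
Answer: $- \frac{100751860}{569039877} \approx -0.17706$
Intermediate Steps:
$u{\left(c \right)} = \frac{26}{27} + \frac{122}{c}$ ($u{\left(c \right)} = 52 \cdot \frac{1}{54} + \frac{122}{c} = \frac{26}{27} + \frac{122}{c}$)
$F = - \frac{204617}{63767}$ ($F = -4 - \frac{50451}{-63767} = -4 - - \frac{50451}{63767} = -4 + \frac{50451}{63767} = - \frac{204617}{63767} \approx -3.2088$)
$\frac{u{\left(Z \right)}}{F} = \frac{\frac{26}{27} + \frac{122}{-309}}{- \frac{204617}{63767}} = \left(\frac{26}{27} + 122 \left(- \frac{1}{309}\right)\right) \left(- \frac{63767}{204617}\right) = \left(\frac{26}{27} - \frac{122}{309}\right) \left(- \frac{63767}{204617}\right) = \frac{1580}{2781} \left(- \frac{63767}{204617}\right) = - \frac{100751860}{569039877}$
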